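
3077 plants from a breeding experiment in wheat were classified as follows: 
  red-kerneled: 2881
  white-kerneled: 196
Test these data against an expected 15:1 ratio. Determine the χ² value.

0.075

The 15:1 ratio has 16 parts, so with N = 3077 the expected counts are:
  red-kerneled: 3077 × 15/16 = 2884.6875
  white-kerneled: 3077 × 1/16 = 192.3125
χ² = Σ (O − E)² / E
  red-kerneled: (2881 − 2884.6875)² / 2884.6875 = 0.0047
  white-kerneled: (196 − 192.3125)² / 192.3125 = 0.0707
χ² = 0.0047 + 0.0707 = 0.0754 ≈ 0.075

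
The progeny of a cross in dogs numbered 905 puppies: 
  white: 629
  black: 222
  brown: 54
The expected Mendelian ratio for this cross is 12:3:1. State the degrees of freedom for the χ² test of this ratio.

A goodness-of-fit test with 3 phenotype classes has df = 3 − 1 = 2.

2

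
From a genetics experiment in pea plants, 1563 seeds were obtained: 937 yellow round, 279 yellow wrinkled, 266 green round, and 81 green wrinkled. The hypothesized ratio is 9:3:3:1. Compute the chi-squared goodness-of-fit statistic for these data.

9.826

Under the 9:3:3:1 hypothesis (Σ ratio = 16, N = 1563):
  yellow round: 1563 × 9/16 = 879.1875
  yellow wrinkled: 1563 × 3/16 = 293.0625
  green round: 1563 × 3/16 = 293.0625
  green wrinkled: 1563 × 1/16 = 97.6875
χ² = Σ (O − E)² / E
  yellow round: (937 − 879.1875)² / 879.1875 = 3.8016
  yellow wrinkled: (279 − 293.0625)² / 293.0625 = 0.6748
  green round: (266 − 293.0625)² / 293.0625 = 2.4991
  green wrinkled: (81 − 97.6875)² / 97.6875 = 2.8506
χ² = 3.8016 + 0.6748 + 2.4991 + 2.8506 = 9.8261 ≈ 9.826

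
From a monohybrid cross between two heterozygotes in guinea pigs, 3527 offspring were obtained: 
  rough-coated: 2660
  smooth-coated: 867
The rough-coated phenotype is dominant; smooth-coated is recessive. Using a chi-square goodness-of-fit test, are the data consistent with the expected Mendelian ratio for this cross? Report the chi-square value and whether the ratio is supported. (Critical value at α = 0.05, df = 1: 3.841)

0.329; consistent

For a monohybrid cross between heterozygotes with complete dominance, the expected phenotypic ratio is 3:1.
Under the 3:1 hypothesis (Σ ratio = 4, N = 3527):
  rough-coated: 3527 × 3/4 = 2645.25
  smooth-coated: 3527 × 1/4 = 881.75
χ² = Σ (O − E)² / E
  rough-coated: (2660 − 2645.25)² / 2645.25 = 0.0822
  smooth-coated: (867 − 881.75)² / 881.75 = 0.2467
χ² = 0.0822 + 0.2467 = 0.3289 ≈ 0.329
Degrees of freedom = 2 − 1 = 1; critical value at α = 0.05 is 3.841.
Since 0.329 < 3.841, we fail to reject the null hypothesis — the data are consistent with the 3:1 ratio.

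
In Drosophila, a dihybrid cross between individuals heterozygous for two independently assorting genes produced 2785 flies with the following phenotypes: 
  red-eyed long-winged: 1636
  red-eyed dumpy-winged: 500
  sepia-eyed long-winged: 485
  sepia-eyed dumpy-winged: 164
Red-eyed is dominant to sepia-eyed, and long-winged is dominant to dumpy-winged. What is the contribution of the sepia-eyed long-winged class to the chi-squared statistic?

2.648

A dihybrid F₂ with independent assortment and complete dominance at both loci gives a 9:3:3:1 phenotypic ratio.
Total ratio parts = 16. Expected numbers out of 2785:
  red-eyed long-winged: 2785 × 9/16 = 1566.5625
  red-eyed dumpy-winged: 2785 × 3/16 = 522.1875
  sepia-eyed long-winged: 2785 × 3/16 = 522.1875
  sepia-eyed dumpy-winged: 2785 × 1/16 = 174.0625
Contribution of sepia-eyed long-winged: (485 − 522.1875)² / 522.1875 = 2.6483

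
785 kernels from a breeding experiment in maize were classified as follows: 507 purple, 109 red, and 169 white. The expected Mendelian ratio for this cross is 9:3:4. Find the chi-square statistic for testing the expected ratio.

The 9:3:4 ratio has 16 parts, so with N = 785 the expected counts are:
  purple: 785 × 9/16 = 441.5625
  red: 785 × 3/16 = 147.1875
  white: 785 × 4/16 = 196.25
χ² = Σ (O − E)² / E
  purple: (507 − 441.5625)² / 441.5625 = 9.6975
  red: (109 − 147.1875)² / 147.1875 = 9.9077
  white: (169 − 196.25)² / 196.25 = 3.7838
χ² = 9.6975 + 9.9077 + 3.7838 = 23.389

23.389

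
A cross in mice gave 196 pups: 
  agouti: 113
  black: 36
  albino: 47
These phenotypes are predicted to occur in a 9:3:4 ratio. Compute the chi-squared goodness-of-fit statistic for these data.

0.166

The 9:3:4 ratio has 16 parts, so with N = 196 the expected counts are:
  agouti: 196 × 9/16 = 110.25
  black: 196 × 3/16 = 36.75
  albino: 196 × 4/16 = 49
χ² = Σ (O − E)² / E
  agouti: (113 − 110.25)² / 110.25 = 0.0686
  black: (36 − 36.75)² / 36.75 = 0.0153
  albino: (47 − 49)² / 49 = 0.0816
χ² = 0.0686 + 0.0153 + 0.0816 = 0.1655 ≈ 0.166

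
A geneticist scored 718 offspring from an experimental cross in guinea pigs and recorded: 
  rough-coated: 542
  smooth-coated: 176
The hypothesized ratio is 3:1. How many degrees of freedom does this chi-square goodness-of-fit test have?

A goodness-of-fit test with 2 phenotype classes has df = 2 − 1 = 1.

1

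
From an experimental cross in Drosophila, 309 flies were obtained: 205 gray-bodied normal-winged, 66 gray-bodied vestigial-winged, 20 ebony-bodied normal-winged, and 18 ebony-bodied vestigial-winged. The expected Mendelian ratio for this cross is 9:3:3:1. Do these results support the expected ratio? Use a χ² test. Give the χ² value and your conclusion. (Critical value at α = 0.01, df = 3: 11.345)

Under the 9:3:3:1 hypothesis (Σ ratio = 16, N = 309):
  gray-bodied normal-winged: 309 × 9/16 = 173.8125
  gray-bodied vestigial-winged: 309 × 3/16 = 57.9375
  ebony-bodied normal-winged: 309 × 3/16 = 57.9375
  ebony-bodied vestigial-winged: 309 × 1/16 = 19.3125
χ² = Σ (O − E)² / E
  gray-bodied normal-winged: (205 − 173.8125)² / 173.8125 = 5.5960
  gray-bodied vestigial-winged: (66 − 57.9375)² / 57.9375 = 1.1220
  ebony-bodied normal-winged: (20 − 57.9375)² / 57.9375 = 24.8415
  ebony-bodied vestigial-winged: (18 − 19.3125)² / 19.3125 = 0.0892
χ² = 5.5960 + 1.1220 + 24.8415 + 0.0892 = 31.6487 ≈ 31.649
Degrees of freedom = 4 − 1 = 3; critical value at α = 0.01 is 11.345.
Since 31.649 > 11.345, we reject the null hypothesis — the data do not fit the 9:3:3:1 ratio.

31.649; not consistent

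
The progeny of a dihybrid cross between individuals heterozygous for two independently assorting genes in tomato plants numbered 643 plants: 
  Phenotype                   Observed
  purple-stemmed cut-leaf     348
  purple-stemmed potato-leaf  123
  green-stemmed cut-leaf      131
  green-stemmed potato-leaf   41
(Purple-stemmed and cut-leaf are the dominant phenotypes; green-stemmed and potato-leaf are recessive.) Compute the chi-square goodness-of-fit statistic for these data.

A dihybrid F₂ with independent assortment and complete dominance at both loci gives a 9:3:3:1 phenotypic ratio.
Under the 9:3:3:1 hypothesis (Σ ratio = 16, N = 643):
  purple-stemmed cut-leaf: 643 × 9/16 = 361.6875
  purple-stemmed potato-leaf: 643 × 3/16 = 120.5625
  green-stemmed cut-leaf: 643 × 3/16 = 120.5625
  green-stemmed potato-leaf: 643 × 1/16 = 40.1875
χ² = Σ (O − E)² / E
  purple-stemmed cut-leaf: (348 − 361.6875)² / 361.6875 = 0.5180
  purple-stemmed potato-leaf: (123 − 120.5625)² / 120.5625 = 0.0493
  green-stemmed cut-leaf: (131 − 120.5625)² / 120.5625 = 0.9036
  green-stemmed potato-leaf: (41 − 40.1875)² / 40.1875 = 0.0164
χ² = 0.5180 + 0.0493 + 0.9036 + 0.0164 = 1.4873 ≈ 1.487

1.487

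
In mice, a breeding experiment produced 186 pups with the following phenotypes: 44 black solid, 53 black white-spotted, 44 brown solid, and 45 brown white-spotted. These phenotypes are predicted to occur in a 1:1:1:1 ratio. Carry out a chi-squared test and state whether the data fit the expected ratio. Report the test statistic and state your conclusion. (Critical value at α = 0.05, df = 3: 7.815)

1.226; consistent

Total ratio parts = 4. Expected numbers out of 186:
  black solid: 186 × 1/4 = 46.5
  black white-spotted: 186 × 1/4 = 46.5
  brown solid: 186 × 1/4 = 46.5
  brown white-spotted: 186 × 1/4 = 46.5
χ² = Σ (O − E)² / E
  black solid: (44 − 46.5)² / 46.5 = 0.1344
  black white-spotted: (53 − 46.5)² / 46.5 = 0.9086
  brown solid: (44 − 46.5)² / 46.5 = 0.1344
  brown white-spotted: (45 − 46.5)² / 46.5 = 0.0484
χ² = 0.1344 + 0.9086 + 0.1344 + 0.0484 = 1.2258 ≈ 1.226
Degrees of freedom = 4 − 1 = 3; critical value at α = 0.05 is 7.815.
Since 1.226 < 7.815, we fail to reject the null hypothesis — the data are consistent with the 1:1:1:1 ratio.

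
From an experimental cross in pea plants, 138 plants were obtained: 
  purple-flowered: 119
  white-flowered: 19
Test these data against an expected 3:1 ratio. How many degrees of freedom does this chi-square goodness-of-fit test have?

1

A goodness-of-fit test with 2 phenotype classes has df = 2 − 1 = 1.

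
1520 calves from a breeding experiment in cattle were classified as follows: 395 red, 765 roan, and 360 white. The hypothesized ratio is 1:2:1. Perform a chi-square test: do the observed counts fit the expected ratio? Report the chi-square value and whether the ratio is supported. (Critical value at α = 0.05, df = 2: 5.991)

1.678; consistent

The 1:2:1 ratio has 4 parts, so with N = 1520 the expected counts are:
  red: 1520 × 1/4 = 380
  roan: 1520 × 2/4 = 760
  white: 1520 × 1/4 = 380
χ² = Σ (O − E)² / E
  red: (395 − 380)² / 380 = 0.5921
  roan: (765 − 760)² / 760 = 0.0329
  white: (360 − 380)² / 380 = 1.0526
χ² = 0.5921 + 0.0329 + 1.0526 = 1.6776 ≈ 1.678
Degrees of freedom = 3 − 1 = 2; critical value at α = 0.05 is 5.991.
Since 1.678 < 5.991, we fail to reject the null hypothesis — the data are consistent with the 1:2:1 ratio.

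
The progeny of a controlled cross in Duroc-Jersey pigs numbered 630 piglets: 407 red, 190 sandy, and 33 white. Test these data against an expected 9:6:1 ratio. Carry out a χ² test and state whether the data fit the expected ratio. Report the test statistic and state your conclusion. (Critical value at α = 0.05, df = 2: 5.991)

17.901; not consistent

Total ratio parts = 16. Expected numbers out of 630:
  red: 630 × 9/16 = 354.375
  sandy: 630 × 6/16 = 236.25
  white: 630 × 1/16 = 39.375
χ² = Σ (O − E)² / E
  red: (407 − 354.375)² / 354.375 = 7.8149
  sandy: (190 − 236.25)² / 236.25 = 9.0542
  white: (33 − 39.375)² / 39.375 = 1.0321
χ² = 7.8149 + 9.0542 + 1.0321 = 17.9012 ≈ 17.901
Degrees of freedom = 3 − 1 = 2; critical value at α = 0.05 is 5.991.
Since 17.901 > 5.991, we reject the null hypothesis — the data do not fit the 9:6:1 ratio.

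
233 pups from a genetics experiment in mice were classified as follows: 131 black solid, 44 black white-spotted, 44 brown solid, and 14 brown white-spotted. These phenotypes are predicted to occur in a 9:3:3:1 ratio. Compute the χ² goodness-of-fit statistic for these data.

0.026

Total ratio parts = 16. Expected numbers out of 233:
  black solid: 233 × 9/16 = 131.0625
  black white-spotted: 233 × 3/16 = 43.6875
  brown solid: 233 × 3/16 = 43.6875
  brown white-spotted: 233 × 1/16 = 14.5625
χ² = Σ (O − E)² / E
  black solid: (131 − 131.0625)² / 131.0625 = 0.0000
  black white-spotted: (44 − 43.6875)² / 43.6875 = 0.0022
  brown solid: (44 − 43.6875)² / 43.6875 = 0.0022
  brown white-spotted: (14 − 14.5625)² / 14.5625 = 0.0217
χ² = 0.0000 + 0.0022 + 0.0022 + 0.0217 = 0.0261 ≈ 0.026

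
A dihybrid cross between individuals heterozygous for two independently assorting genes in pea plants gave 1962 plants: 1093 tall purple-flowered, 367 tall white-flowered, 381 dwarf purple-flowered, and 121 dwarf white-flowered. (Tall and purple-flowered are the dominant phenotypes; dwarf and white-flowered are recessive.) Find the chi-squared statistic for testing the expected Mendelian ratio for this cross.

0.594

A dihybrid F₂ with independent assortment and complete dominance at both loci gives a 9:3:3:1 phenotypic ratio.
Under the 9:3:3:1 hypothesis (Σ ratio = 16, N = 1962):
  tall purple-flowered: 1962 × 9/16 = 1103.625
  tall white-flowered: 1962 × 3/16 = 367.875
  dwarf purple-flowered: 1962 × 3/16 = 367.875
  dwarf white-flowered: 1962 × 1/16 = 122.625
χ² = Σ (O − E)² / E
  tall purple-flowered: (1093 − 1103.625)² / 1103.625 = 0.1023
  tall white-flowered: (367 − 367.875)² / 367.875 = 0.0021
  dwarf purple-flowered: (381 − 367.875)² / 367.875 = 0.4683
  dwarf white-flowered: (121 − 122.625)² / 122.625 = 0.0215
χ² = 0.1023 + 0.0021 + 0.4683 + 0.0215 = 0.5942 ≈ 0.594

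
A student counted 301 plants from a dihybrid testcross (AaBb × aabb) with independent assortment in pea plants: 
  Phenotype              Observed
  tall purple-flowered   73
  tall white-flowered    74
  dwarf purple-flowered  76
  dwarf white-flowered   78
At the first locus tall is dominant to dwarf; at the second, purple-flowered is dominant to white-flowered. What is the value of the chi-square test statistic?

0.196

A dihybrid testcross with independent assortment gives a 1:1:1:1 ratio.
Under the 1:1:1:1 hypothesis (Σ ratio = 4, N = 301):
  tall purple-flowered: 301 × 1/4 = 75.25
  tall white-flowered: 301 × 1/4 = 75.25
  dwarf purple-flowered: 301 × 1/4 = 75.25
  dwarf white-flowered: 301 × 1/4 = 75.25
χ² = Σ (O − E)² / E
  tall purple-flowered: (73 − 75.25)² / 75.25 = 0.0673
  tall white-flowered: (74 − 75.25)² / 75.25 = 0.0208
  dwarf purple-flowered: (76 − 75.25)² / 75.25 = 0.0075
  dwarf white-flowered: (78 − 75.25)² / 75.25 = 0.1005
χ² = 0.0673 + 0.0208 + 0.0075 + 0.1005 = 0.1961 ≈ 0.196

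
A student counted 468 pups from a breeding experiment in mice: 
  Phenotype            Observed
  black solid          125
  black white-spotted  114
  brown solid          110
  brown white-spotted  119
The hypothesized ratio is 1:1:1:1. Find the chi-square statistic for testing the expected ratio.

Under the 1:1:1:1 hypothesis (Σ ratio = 4, N = 468):
  black solid: 468 × 1/4 = 117
  black white-spotted: 468 × 1/4 = 117
  brown solid: 468 × 1/4 = 117
  brown white-spotted: 468 × 1/4 = 117
χ² = Σ (O − E)² / E
  black solid: (125 − 117)² / 117 = 0.5470
  black white-spotted: (114 − 117)² / 117 = 0.0769
  brown solid: (110 − 117)² / 117 = 0.4188
  brown white-spotted: (119 − 117)² / 117 = 0.0342
χ² = 0.5470 + 0.0769 + 0.4188 + 0.0342 = 1.0769 ≈ 1.077

1.077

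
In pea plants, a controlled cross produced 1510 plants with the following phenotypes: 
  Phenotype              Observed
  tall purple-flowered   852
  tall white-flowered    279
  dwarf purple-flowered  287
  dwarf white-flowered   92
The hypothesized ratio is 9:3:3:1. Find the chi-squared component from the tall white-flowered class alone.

The 9:3:3:1 ratio has 16 parts, so with N = 1510 the expected counts are:
  tall purple-flowered: 1510 × 9/16 = 849.375
  tall white-flowered: 1510 × 3/16 = 283.125
  dwarf purple-flowered: 1510 × 3/16 = 283.125
  dwarf white-flowered: 1510 × 1/16 = 94.375
Contribution of tall white-flowered: (279 − 283.125)² / 283.125 = 0.0601

0.060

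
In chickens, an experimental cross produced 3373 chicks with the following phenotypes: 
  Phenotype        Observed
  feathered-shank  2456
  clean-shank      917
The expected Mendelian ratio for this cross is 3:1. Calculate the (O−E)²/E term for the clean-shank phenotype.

Under the 3:1 hypothesis (Σ ratio = 4, N = 3373):
  feathered-shank: 3373 × 3/4 = 2529.75
  clean-shank: 3373 × 1/4 = 843.25
Contribution of clean-shank: (917 − 843.25)² / 843.25 = 6.4501

6.450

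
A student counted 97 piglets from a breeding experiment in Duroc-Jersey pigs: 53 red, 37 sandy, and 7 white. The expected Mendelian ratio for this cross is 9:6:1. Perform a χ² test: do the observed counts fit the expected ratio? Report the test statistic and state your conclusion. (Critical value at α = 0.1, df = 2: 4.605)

0.200; consistent

Under the 9:6:1 hypothesis (Σ ratio = 16, N = 97):
  red: 97 × 9/16 = 54.5625
  sandy: 97 × 6/16 = 36.375
  white: 97 × 1/16 = 6.0625
χ² = Σ (O − E)² / E
  red: (53 − 54.5625)² / 54.5625 = 0.0447
  sandy: (37 − 36.375)² / 36.375 = 0.0107
  white: (7 − 6.0625)² / 6.0625 = 0.1450
χ² = 0.0447 + 0.0107 + 0.1450 = 0.2004 ≈ 0.200
Degrees of freedom = 3 − 1 = 2; critical value at α = 0.1 is 4.605.
Since 0.200 < 4.605, we fail to reject the null hypothesis — the data are consistent with the 9:6:1 ratio.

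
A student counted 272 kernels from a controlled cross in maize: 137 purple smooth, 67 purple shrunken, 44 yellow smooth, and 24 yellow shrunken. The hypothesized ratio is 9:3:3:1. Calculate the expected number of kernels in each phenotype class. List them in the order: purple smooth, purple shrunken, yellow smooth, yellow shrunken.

153, 51, 51, 17

The 9:3:3:1 ratio has 16 parts, so with N = 272 the expected counts are:
  purple smooth: 272 × 9/16 = 153
  purple shrunken: 272 × 3/16 = 51
  yellow smooth: 272 × 3/16 = 51
  yellow shrunken: 272 × 1/16 = 17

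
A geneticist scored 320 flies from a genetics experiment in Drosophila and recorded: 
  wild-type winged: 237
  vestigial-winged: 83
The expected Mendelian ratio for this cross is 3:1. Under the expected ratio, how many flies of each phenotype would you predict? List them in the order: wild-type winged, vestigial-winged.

Expected counts for N = 320 under a 3:1 ratio (total parts = 4):
  wild-type winged: 320 × 3/4 = 240
  vestigial-winged: 320 × 1/4 = 80

240, 80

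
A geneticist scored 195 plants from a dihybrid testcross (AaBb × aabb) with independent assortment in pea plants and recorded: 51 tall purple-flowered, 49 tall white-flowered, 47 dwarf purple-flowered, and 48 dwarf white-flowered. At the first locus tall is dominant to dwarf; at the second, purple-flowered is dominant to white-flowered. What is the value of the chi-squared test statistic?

0.179

A dihybrid testcross with independent assortment gives a 1:1:1:1 ratio.
Total ratio parts = 4. Expected numbers out of 195:
  tall purple-flowered: 195 × 1/4 = 48.75
  tall white-flowered: 195 × 1/4 = 48.75
  dwarf purple-flowered: 195 × 1/4 = 48.75
  dwarf white-flowered: 195 × 1/4 = 48.75
χ² = Σ (O − E)² / E
  tall purple-flowered: (51 − 48.75)² / 48.75 = 0.1038
  tall white-flowered: (49 − 48.75)² / 48.75 = 0.0013
  dwarf purple-flowered: (47 − 48.75)² / 48.75 = 0.0628
  dwarf white-flowered: (48 − 48.75)² / 48.75 = 0.0115
χ² = 0.1038 + 0.0013 + 0.0628 + 0.0115 = 0.1794 ≈ 0.179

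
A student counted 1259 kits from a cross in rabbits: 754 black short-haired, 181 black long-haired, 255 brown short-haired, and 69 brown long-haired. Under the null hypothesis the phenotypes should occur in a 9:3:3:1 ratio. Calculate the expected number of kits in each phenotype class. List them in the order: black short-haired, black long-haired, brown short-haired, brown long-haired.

708.1875, 236.0625, 236.0625, 78.6875

Under the 9:3:3:1 hypothesis (Σ ratio = 16, N = 1259):
  black short-haired: 1259 × 9/16 = 708.1875
  black long-haired: 1259 × 3/16 = 236.0625
  brown short-haired: 1259 × 3/16 = 236.0625
  brown long-haired: 1259 × 1/16 = 78.6875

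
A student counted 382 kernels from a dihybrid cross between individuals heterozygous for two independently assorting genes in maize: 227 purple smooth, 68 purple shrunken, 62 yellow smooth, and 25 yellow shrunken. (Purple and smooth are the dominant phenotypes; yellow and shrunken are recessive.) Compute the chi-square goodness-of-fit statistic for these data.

A dihybrid F₂ with independent assortment and complete dominance at both loci gives a 9:3:3:1 phenotypic ratio.
Expected counts for N = 382 under a 9:3:3:1 ratio (total parts = 16):
  purple smooth: 382 × 9/16 = 214.875
  purple shrunken: 382 × 3/16 = 71.625
  yellow smooth: 382 × 3/16 = 71.625
  yellow shrunken: 382 × 1/16 = 23.875
χ² = Σ (O − E)² / E
  purple smooth: (227 − 214.875)² / 214.875 = 0.6842
  purple shrunken: (68 − 71.625)² / 71.625 = 0.1835
  yellow smooth: (62 − 71.625)² / 71.625 = 1.2934
  yellow shrunken: (25 − 23.875)² / 23.875 = 0.0530
χ² = 0.6842 + 0.1835 + 1.2934 + 0.0530 = 2.2141 ≈ 2.214

2.214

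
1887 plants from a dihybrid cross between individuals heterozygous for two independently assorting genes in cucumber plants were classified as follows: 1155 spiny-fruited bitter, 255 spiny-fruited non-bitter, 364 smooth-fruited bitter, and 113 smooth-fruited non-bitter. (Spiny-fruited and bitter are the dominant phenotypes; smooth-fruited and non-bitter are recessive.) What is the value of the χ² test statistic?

A dihybrid F₂ with independent assortment and complete dominance at both loci gives a 9:3:3:1 phenotypic ratio.
Under the 9:3:3:1 hypothesis (Σ ratio = 16, N = 1887):
  spiny-fruited bitter: 1887 × 9/16 = 1061.4375
  spiny-fruited non-bitter: 1887 × 3/16 = 353.8125
  smooth-fruited bitter: 1887 × 3/16 = 353.8125
  smooth-fruited non-bitter: 1887 × 1/16 = 117.9375
χ² = Σ (O − E)² / E
  spiny-fruited bitter: (1155 − 1061.4375)² / 1061.4375 = 8.2473
  spiny-fruited non-bitter: (255 − 353.8125)² / 353.8125 = 27.5963
  smooth-fruited bitter: (364 − 353.8125)² / 353.8125 = 0.2933
  smooth-fruited non-bitter: (113 − 117.9375)² / 117.9375 = 0.2067
χ² = 8.2473 + 27.5963 + 0.2933 + 0.2067 = 36.3436 ≈ 36.344

36.344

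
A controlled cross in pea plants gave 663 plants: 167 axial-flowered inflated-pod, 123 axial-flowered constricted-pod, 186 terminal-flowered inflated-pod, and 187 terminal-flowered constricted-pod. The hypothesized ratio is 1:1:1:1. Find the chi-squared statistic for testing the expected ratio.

16.234

Expected counts for N = 663 under a 1:1:1:1 ratio (total parts = 4):
  axial-flowered inflated-pod: 663 × 1/4 = 165.75
  axial-flowered constricted-pod: 663 × 1/4 = 165.75
  terminal-flowered inflated-pod: 663 × 1/4 = 165.75
  terminal-flowered constricted-pod: 663 × 1/4 = 165.75
χ² = Σ (O − E)² / E
  axial-flowered inflated-pod: (167 − 165.75)² / 165.75 = 0.0094
  axial-flowered constricted-pod: (123 − 165.75)² / 165.75 = 11.0260
  terminal-flowered inflated-pod: (186 − 165.75)² / 165.75 = 2.4740
  terminal-flowered constricted-pod: (187 − 165.75)² / 165.75 = 2.7244
χ² = 0.0094 + 11.0260 + 2.4740 + 2.7244 = 16.2338 ≈ 16.234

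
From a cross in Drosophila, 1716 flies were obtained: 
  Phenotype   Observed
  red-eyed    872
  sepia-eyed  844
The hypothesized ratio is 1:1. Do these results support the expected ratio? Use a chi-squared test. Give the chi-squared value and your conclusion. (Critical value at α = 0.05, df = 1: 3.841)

The 1:1 ratio has 2 parts, so with N = 1716 the expected counts are:
  red-eyed: 1716 × 1/2 = 858
  sepia-eyed: 1716 × 1/2 = 858
χ² = Σ (O − E)² / E
  red-eyed: (872 − 858)² / 858 = 0.2284
  sepia-eyed: (844 − 858)² / 858 = 0.2284
χ² = 0.2284 + 0.2284 = 0.4568 ≈ 0.457
Degrees of freedom = 2 − 1 = 1; critical value at α = 0.05 is 3.841.
Since 0.457 < 3.841, we fail to reject the null hypothesis — the data are consistent with the 1:1 ratio.

0.457; consistent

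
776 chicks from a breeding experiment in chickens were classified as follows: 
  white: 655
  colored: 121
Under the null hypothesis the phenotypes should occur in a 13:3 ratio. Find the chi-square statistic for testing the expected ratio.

5.077

The 13:3 ratio has 16 parts, so with N = 776 the expected counts are:
  white: 776 × 13/16 = 630.5
  colored: 776 × 3/16 = 145.5
χ² = Σ (O − E)² / E
  white: (655 − 630.5)² / 630.5 = 0.9520
  colored: (121 − 145.5)² / 145.5 = 4.1254
χ² = 0.9520 + 4.1254 = 5.0774 ≈ 5.077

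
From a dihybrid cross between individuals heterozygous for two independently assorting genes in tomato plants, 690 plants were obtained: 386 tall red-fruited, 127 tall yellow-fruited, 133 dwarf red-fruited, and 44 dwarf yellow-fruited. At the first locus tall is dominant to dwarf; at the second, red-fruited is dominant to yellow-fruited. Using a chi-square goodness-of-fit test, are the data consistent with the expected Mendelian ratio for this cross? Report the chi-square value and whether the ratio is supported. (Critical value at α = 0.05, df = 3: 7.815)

A dihybrid F₂ with independent assortment and complete dominance at both loci gives a 9:3:3:1 phenotypic ratio.
Under the 9:3:3:1 hypothesis (Σ ratio = 16, N = 690):
  tall red-fruited: 690 × 9/16 = 388.125
  tall yellow-fruited: 690 × 3/16 = 129.375
  dwarf red-fruited: 690 × 3/16 = 129.375
  dwarf yellow-fruited: 690 × 1/16 = 43.125
χ² = Σ (O − E)² / E
  tall red-fruited: (386 − 388.125)² / 388.125 = 0.0116
  tall yellow-fruited: (127 − 129.375)² / 129.375 = 0.0436
  dwarf red-fruited: (133 − 129.375)² / 129.375 = 0.1016
  dwarf yellow-fruited: (44 − 43.125)² / 43.125 = 0.0178
χ² = 0.0116 + 0.0436 + 0.1016 + 0.0178 = 0.1746 ≈ 0.175
Degrees of freedom = 4 − 1 = 3; critical value at α = 0.05 is 7.815.
Since 0.175 < 7.815, we fail to reject the null hypothesis — the data are consistent with the 9:3:3:1 ratio.

0.175; consistent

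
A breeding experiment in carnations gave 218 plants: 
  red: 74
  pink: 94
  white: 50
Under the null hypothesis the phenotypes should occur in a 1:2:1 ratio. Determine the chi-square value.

9.413

Total ratio parts = 4. Expected numbers out of 218:
  red: 218 × 1/4 = 54.5
  pink: 218 × 2/4 = 109
  white: 218 × 1/4 = 54.5
χ² = Σ (O − E)² / E
  red: (74 − 54.5)² / 54.5 = 6.9771
  pink: (94 − 109)² / 109 = 2.0642
  white: (50 − 54.5)² / 54.5 = 0.3716
χ² = 6.9771 + 2.0642 + 0.3716 = 9.4129 ≈ 9.413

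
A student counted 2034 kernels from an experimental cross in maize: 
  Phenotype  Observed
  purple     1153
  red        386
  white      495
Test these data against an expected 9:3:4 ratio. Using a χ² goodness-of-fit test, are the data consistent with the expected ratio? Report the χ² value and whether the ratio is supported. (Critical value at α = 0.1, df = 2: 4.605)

0.483; consistent

Under the 9:3:4 hypothesis (Σ ratio = 16, N = 2034):
  purple: 2034 × 9/16 = 1144.125
  red: 2034 × 3/16 = 381.375
  white: 2034 × 4/16 = 508.5
χ² = Σ (O − E)² / E
  purple: (1153 − 1144.125)² / 1144.125 = 0.0688
  red: (386 − 381.375)² / 381.375 = 0.0561
  white: (495 − 508.5)² / 508.5 = 0.3584
χ² = 0.0688 + 0.0561 + 0.3584 = 0.4833 ≈ 0.483
Degrees of freedom = 3 − 1 = 2; critical value at α = 0.1 is 4.605.
Since 0.483 < 4.605, we fail to reject the null hypothesis — the data are consistent with the 9:3:4 ratio.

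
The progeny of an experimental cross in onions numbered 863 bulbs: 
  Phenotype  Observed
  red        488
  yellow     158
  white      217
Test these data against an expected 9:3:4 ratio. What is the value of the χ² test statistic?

The 9:3:4 ratio has 16 parts, so with N = 863 the expected counts are:
  red: 863 × 9/16 = 485.4375
  yellow: 863 × 3/16 = 161.8125
  white: 863 × 4/16 = 215.75
χ² = Σ (O − E)² / E
  red: (488 − 485.4375)² / 485.4375 = 0.0135
  yellow: (158 − 161.8125)² / 161.8125 = 0.0898
  white: (217 − 215.75)² / 215.75 = 0.0072
χ² = 0.0135 + 0.0898 + 0.0072 = 0.1105 ≈ 0.111

0.111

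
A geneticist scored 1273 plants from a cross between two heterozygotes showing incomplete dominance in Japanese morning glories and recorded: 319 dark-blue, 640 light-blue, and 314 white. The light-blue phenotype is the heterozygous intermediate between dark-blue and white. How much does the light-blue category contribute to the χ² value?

With incomplete dominance, a heterozygote × heterozygote cross gives a 1:2:1 phenotypic ratio.
Expected counts for N = 1273 under a 1:2:1 ratio (total parts = 4):
  dark-blue: 1273 × 1/4 = 318.25
  light-blue: 1273 × 2/4 = 636.5
  white: 1273 × 1/4 = 318.25
Contribution of light-blue: (640 − 636.5)² / 636.5 = 0.0192

0.019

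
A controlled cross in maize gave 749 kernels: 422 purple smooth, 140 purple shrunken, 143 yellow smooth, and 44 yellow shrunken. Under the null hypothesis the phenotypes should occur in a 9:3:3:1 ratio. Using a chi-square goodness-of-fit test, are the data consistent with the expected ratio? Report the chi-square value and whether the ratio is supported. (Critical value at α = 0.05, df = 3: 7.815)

Total ratio parts = 16. Expected numbers out of 749:
  purple smooth: 749 × 9/16 = 421.3125
  purple shrunken: 749 × 3/16 = 140.4375
  yellow smooth: 749 × 3/16 = 140.4375
  yellow shrunken: 749 × 1/16 = 46.8125
χ² = Σ (O − E)² / E
  purple smooth: (422 − 421.3125)² / 421.3125 = 0.0011
  purple shrunken: (140 − 140.4375)² / 140.4375 = 0.0014
  yellow smooth: (143 − 140.4375)² / 140.4375 = 0.0468
  yellow shrunken: (44 − 46.8125)² / 46.8125 = 0.1690
χ² = 0.0011 + 0.0014 + 0.0468 + 0.1690 = 0.2183 ≈ 0.218
Degrees of freedom = 4 − 1 = 3; critical value at α = 0.05 is 7.815.
Since 0.218 < 7.815, we fail to reject the null hypothesis — the data are consistent with the 9:3:3:1 ratio.

0.218; consistent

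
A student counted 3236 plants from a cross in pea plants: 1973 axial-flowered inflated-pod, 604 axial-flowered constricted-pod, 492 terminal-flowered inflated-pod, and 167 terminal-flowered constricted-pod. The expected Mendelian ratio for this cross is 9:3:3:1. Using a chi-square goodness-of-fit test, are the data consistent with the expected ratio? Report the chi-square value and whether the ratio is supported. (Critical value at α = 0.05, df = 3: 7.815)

Under the 9:3:3:1 hypothesis (Σ ratio = 16, N = 3236):
  axial-flowered inflated-pod: 3236 × 9/16 = 1820.25
  axial-flowered constricted-pod: 3236 × 3/16 = 606.75
  terminal-flowered inflated-pod: 3236 × 3/16 = 606.75
  terminal-flowered constricted-pod: 3236 × 1/16 = 202.25
χ² = Σ (O − E)² / E
  axial-flowered inflated-pod: (1973 − 1820.25)² / 1820.25 = 12.8183
  axial-flowered constricted-pod: (604 − 606.75)² / 606.75 = 0.0125
  terminal-flowered inflated-pod: (492 − 606.75)² / 606.75 = 21.7018
  terminal-flowered constricted-pod: (167 − 202.25)² / 202.25 = 6.1437
χ² = 12.8183 + 0.0125 + 21.7018 + 6.1437 = 40.6763 ≈ 40.676
Degrees of freedom = 4 − 1 = 3; critical value at α = 0.05 is 7.815.
Since 40.676 > 7.815, we reject the null hypothesis — the data do not fit the 9:3:3:1 ratio.

40.676; not consistent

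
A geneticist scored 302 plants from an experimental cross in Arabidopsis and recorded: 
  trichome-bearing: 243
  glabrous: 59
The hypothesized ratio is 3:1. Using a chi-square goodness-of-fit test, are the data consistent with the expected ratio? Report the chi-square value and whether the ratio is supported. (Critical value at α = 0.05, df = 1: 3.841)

4.808; not consistent

The 3:1 ratio has 4 parts, so with N = 302 the expected counts are:
  trichome-bearing: 302 × 3/4 = 226.5
  glabrous: 302 × 1/4 = 75.5
χ² = Σ (O − E)² / E
  trichome-bearing: (243 − 226.5)² / 226.5 = 1.2020
  glabrous: (59 − 75.5)² / 75.5 = 3.6060
χ² = 1.2020 + 3.6060 = 4.808
Degrees of freedom = 2 − 1 = 1; critical value at α = 0.05 is 3.841.
Since 4.808 > 3.841, we reject the null hypothesis — the data do not fit the 3:1 ratio.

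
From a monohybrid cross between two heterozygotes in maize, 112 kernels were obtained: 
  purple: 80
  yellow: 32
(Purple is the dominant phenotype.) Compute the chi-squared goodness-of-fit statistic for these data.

For a monohybrid cross between heterozygotes with complete dominance, the expected phenotypic ratio is 3:1.
Expected counts for N = 112 under a 3:1 ratio (total parts = 4):
  purple: 112 × 3/4 = 84
  yellow: 112 × 1/4 = 28
χ² = Σ (O − E)² / E
  purple: (80 − 84)² / 84 = 0.1905
  yellow: (32 − 28)² / 28 = 0.5714
χ² = 0.1905 + 0.5714 = 0.7619 ≈ 0.762

0.762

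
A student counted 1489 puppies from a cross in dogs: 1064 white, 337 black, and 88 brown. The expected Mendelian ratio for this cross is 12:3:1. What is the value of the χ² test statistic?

14.739

Expected counts for N = 1489 under a 12:3:1 ratio (total parts = 16):
  white: 1489 × 12/16 = 1116.75
  black: 1489 × 3/16 = 279.1875
  brown: 1489 × 1/16 = 93.0625
χ² = Σ (O − E)² / E
  white: (1064 − 1116.75)² / 1116.75 = 2.4917
  black: (337 − 279.1875)² / 279.1875 = 11.9715
  brown: (88 − 93.0625)² / 93.0625 = 0.2754
χ² = 2.4917 + 11.9715 + 0.2754 = 14.7386 ≈ 14.739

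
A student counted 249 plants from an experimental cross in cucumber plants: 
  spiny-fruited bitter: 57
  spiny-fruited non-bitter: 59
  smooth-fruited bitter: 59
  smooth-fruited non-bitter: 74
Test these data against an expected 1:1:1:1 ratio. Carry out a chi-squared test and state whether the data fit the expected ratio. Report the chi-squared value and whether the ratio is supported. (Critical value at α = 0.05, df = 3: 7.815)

Expected counts for N = 249 under a 1:1:1:1 ratio (total parts = 4):
  spiny-fruited bitter: 249 × 1/4 = 62.25
  spiny-fruited non-bitter: 249 × 1/4 = 62.25
  smooth-fruited bitter: 249 × 1/4 = 62.25
  smooth-fruited non-bitter: 249 × 1/4 = 62.25
χ² = Σ (O − E)² / E
  spiny-fruited bitter: (57 − 62.25)² / 62.25 = 0.4428
  spiny-fruited non-bitter: (59 − 62.25)² / 62.25 = 0.1697
  smooth-fruited bitter: (59 − 62.25)² / 62.25 = 0.1697
  smooth-fruited non-bitter: (74 − 62.25)² / 62.25 = 2.2179
χ² = 0.4428 + 0.1697 + 0.1697 + 2.2179 = 3.0001 ≈ 3.000
Degrees of freedom = 4 − 1 = 3; critical value at α = 0.05 is 7.815.
Since 3.000 < 7.815, we fail to reject the null hypothesis — the data are consistent with the 1:1:1:1 ratio.

3.000; consistent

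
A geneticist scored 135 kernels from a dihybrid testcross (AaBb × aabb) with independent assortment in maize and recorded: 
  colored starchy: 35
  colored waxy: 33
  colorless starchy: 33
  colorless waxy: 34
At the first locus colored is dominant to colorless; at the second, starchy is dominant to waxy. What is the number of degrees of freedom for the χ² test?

A dihybrid testcross with independent assortment gives a 1:1:1:1 ratio.
A goodness-of-fit test with 4 phenotype classes has df = 4 − 1 = 3.

3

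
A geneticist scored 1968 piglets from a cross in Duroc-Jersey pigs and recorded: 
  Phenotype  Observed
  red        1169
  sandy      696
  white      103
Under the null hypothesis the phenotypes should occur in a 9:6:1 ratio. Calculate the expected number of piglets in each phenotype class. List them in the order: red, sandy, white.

Under the 9:6:1 hypothesis (Σ ratio = 16, N = 1968):
  red: 1968 × 9/16 = 1107
  sandy: 1968 × 6/16 = 738
  white: 1968 × 1/16 = 123

1107, 738, 123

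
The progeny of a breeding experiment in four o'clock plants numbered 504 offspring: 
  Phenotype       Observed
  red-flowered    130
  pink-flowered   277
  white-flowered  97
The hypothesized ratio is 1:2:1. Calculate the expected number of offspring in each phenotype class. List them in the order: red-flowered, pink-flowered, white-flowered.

Total ratio parts = 4. Expected numbers out of 504:
  red-flowered: 504 × 1/4 = 126
  pink-flowered: 504 × 2/4 = 252
  white-flowered: 504 × 1/4 = 126

126, 252, 126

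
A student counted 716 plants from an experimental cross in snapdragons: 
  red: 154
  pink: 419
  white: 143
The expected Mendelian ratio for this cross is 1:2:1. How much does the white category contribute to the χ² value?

7.240

Total ratio parts = 4. Expected numbers out of 716:
  red: 716 × 1/4 = 179
  pink: 716 × 2/4 = 358
  white: 716 × 1/4 = 179
Contribution of white: (143 − 179)² / 179 = 7.2402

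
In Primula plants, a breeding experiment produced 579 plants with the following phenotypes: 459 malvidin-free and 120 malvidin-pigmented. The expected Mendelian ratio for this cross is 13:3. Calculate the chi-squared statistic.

1.483

Total ratio parts = 16. Expected numbers out of 579:
  malvidin-free: 579 × 13/16 = 470.4375
  malvidin-pigmented: 579 × 3/16 = 108.5625
χ² = Σ (O − E)² / E
  malvidin-free: (459 − 470.4375)² / 470.4375 = 0.2781
  malvidin-pigmented: (120 − 108.5625)² / 108.5625 = 1.2050
χ² = 0.2781 + 1.2050 = 1.4831 ≈ 1.483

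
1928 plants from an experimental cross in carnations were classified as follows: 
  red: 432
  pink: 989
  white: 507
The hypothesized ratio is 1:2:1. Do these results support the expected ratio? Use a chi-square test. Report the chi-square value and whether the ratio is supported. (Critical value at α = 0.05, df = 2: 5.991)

7.132; not consistent

Under the 1:2:1 hypothesis (Σ ratio = 4, N = 1928):
  red: 1928 × 1/4 = 482
  pink: 1928 × 2/4 = 964
  white: 1928 × 1/4 = 482
χ² = Σ (O − E)² / E
  red: (432 − 482)² / 482 = 5.1867
  pink: (989 − 964)² / 964 = 0.6483
  white: (507 − 482)² / 482 = 1.2967
χ² = 5.1867 + 0.6483 + 1.2967 = 7.1317 ≈ 7.132
Degrees of freedom = 3 − 1 = 2; critical value at α = 0.05 is 5.991.
Since 7.132 > 5.991, we reject the null hypothesis — the data do not fit the 1:2:1 ratio.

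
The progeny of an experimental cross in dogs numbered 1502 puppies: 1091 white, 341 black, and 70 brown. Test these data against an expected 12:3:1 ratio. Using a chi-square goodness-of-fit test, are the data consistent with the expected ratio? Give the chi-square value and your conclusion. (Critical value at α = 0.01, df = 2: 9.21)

Under the 12:3:1 hypothesis (Σ ratio = 16, N = 1502):
  white: 1502 × 12/16 = 1126.5
  black: 1502 × 3/16 = 281.625
  brown: 1502 × 1/16 = 93.875
χ² = Σ (O − E)² / E
  white: (1091 − 1126.5)² / 1126.5 = 1.1187
  black: (341 − 281.625)² / 281.625 = 12.5180
  brown: (70 − 93.875)² / 93.875 = 6.0721
χ² = 1.1187 + 12.5180 + 6.0721 = 19.7088 ≈ 19.709
Degrees of freedom = 3 − 1 = 2; critical value at α = 0.01 is 9.21.
Since 19.709 > 9.21, we reject the null hypothesis — the data do not fit the 12:3:1 ratio.

19.709; not consistent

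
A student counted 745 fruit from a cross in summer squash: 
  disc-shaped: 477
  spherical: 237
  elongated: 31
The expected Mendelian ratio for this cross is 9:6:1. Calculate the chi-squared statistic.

19.639

The 9:6:1 ratio has 16 parts, so with N = 745 the expected counts are:
  disc-shaped: 745 × 9/16 = 419.0625
  spherical: 745 × 6/16 = 279.375
  elongated: 745 × 1/16 = 46.5625
χ² = Σ (O − E)² / E
  disc-shaped: (477 − 419.0625)² / 419.0625 = 8.0102
  spherical: (237 − 279.375)² / 279.375 = 6.4273
  elongated: (31 − 46.5625)² / 46.5625 = 5.2014
χ² = 8.0102 + 6.4273 + 5.2014 = 19.6389 ≈ 19.639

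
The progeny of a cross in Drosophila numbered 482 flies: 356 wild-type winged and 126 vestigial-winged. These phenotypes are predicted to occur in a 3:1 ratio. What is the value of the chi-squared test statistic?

Expected counts for N = 482 under a 3:1 ratio (total parts = 4):
  wild-type winged: 482 × 3/4 = 361.5
  vestigial-winged: 482 × 1/4 = 120.5
χ² = Σ (O − E)² / E
  wild-type winged: (356 − 361.5)² / 361.5 = 0.0837
  vestigial-winged: (126 − 120.5)² / 120.5 = 0.2510
χ² = 0.0837 + 0.2510 = 0.3347 ≈ 0.335

0.335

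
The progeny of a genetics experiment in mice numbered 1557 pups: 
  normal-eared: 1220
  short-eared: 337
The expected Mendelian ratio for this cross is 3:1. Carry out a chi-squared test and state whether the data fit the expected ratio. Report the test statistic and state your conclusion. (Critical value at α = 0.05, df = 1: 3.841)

Total ratio parts = 4. Expected numbers out of 1557:
  normal-eared: 1557 × 3/4 = 1167.75
  short-eared: 1557 × 1/4 = 389.25
χ² = Σ (O − E)² / E
  normal-eared: (1220 − 1167.75)² / 1167.75 = 2.3379
  short-eared: (337 − 389.25)² / 389.25 = 7.0136
χ² = 2.3379 + 7.0136 = 9.3515 ≈ 9.352
Degrees of freedom = 2 − 1 = 1; critical value at α = 0.05 is 3.841.
Since 9.352 > 3.841, we reject the null hypothesis — the data do not fit the 3:1 ratio.

9.352; not consistent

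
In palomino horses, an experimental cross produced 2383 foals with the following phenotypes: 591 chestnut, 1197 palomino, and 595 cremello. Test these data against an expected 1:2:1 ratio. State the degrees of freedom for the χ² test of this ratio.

2

A goodness-of-fit test with 3 phenotype classes has df = 3 − 1 = 2.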